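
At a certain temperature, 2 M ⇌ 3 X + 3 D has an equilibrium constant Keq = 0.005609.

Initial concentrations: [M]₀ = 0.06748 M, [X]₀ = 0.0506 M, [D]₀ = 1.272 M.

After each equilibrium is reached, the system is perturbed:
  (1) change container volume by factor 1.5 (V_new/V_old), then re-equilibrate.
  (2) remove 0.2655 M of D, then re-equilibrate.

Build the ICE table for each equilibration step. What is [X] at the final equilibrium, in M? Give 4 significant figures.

Q₀ = 0.05855 vs Keq = 0.005609 ⇒ Q>K, reverse
Step 1:
                   M          X          D
  init       0.06748     0.0506      1.272
  Δ          0.01566   -0.02349   -0.02349
  eq         0.08314    0.02711      1.249
  solve Keq expr → x = -0.00783; check Q = 0.005609
Then change container volume by factor 1.5 (V_new/V_old).
Step 2:
                   M          X          D
  init       0.05543    0.01807     0.8323
  Δ        -0.006708    0.01006    0.01006
  eq         0.04872    0.02813     0.8424
  solve Keq expr → x = 0.003354; check Q = 0.005609
Then remove 0.2655 M of D.
Step 3:
                   M          X          D
  init       0.04872    0.02813     0.5769
  Δ        -0.005965   0.008947   0.008947
  eq         0.04275    0.03708     0.5858
  solve Keq expr → x = 0.002982; check Q = 0.005609

[X]_eq = 0.03708 M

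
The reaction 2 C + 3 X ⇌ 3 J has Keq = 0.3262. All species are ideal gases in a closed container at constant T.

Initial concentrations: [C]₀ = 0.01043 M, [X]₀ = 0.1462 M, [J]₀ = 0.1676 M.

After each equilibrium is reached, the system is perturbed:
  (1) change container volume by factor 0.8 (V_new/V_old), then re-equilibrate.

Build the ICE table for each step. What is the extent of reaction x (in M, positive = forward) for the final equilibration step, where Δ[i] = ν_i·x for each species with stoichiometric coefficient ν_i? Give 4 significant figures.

Q₀ = 1.3849e+04 vs Keq = 0.3262 ⇒ Q>K, reverse
Step 1:
                    C           X           J
  I           0.01043      0.1462      0.1676
  C           0.08538      0.1281     -0.1281
  E           0.09581      0.2743     0.03953
  solve Keq expr → x = -0.04269; check Q = 0.3262
Then change container volume by factor 0.8 (V_new/V_old).
Step 2:
                    C           X           J
  I            0.1198      0.3428     0.04941
  C         -0.003836   -0.005753    0.005753
  E            0.1159      0.3371     0.05517
  solve Keq expr → x = 0.001918; check Q = 0.3262

x = 0.001918 M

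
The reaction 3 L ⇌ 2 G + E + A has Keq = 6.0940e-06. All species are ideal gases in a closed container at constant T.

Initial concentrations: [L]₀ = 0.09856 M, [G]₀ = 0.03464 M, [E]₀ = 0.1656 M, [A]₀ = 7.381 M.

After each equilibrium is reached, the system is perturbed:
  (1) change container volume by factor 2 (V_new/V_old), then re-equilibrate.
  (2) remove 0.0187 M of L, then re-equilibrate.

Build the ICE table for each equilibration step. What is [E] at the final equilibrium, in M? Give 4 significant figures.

Q₀ = 1.532 vs Keq = 6.0940e-06 ⇒ Q>K, reverse
Step 1:
                    L           G           E           A
  init        0.09856     0.03464      0.1656       7.381
  Δ           0.05175     -0.0345    -0.01725    -0.01725
  eq           0.1503  1.3764e-04      0.1483       7.364
  solve Keq expr → x = -0.01725; check Q = 6.0940e-06
Then change container volume by factor 2 (V_new/V_old).
Step 2:
                    L           G           E           A
  init        0.07516  6.8822e-05     0.07417       3.682
  Δ       -4.2622e-05  2.8415e-05  1.4207e-05  1.4207e-05
  eq          0.07511  9.7237e-05     0.07419       3.682
  solve Keq expr → x = 1.4207e-05; check Q = 6.0940e-06
Then remove 0.0187 M of L.
Step 3:
                    L           G           E           A
  init        0.05641  9.7237e-05     0.07419       3.682
  Δ        5.0782e-05 -3.3855e-05 -1.6927e-05 -1.6927e-05
  eq          0.05646  6.3382e-05     0.07417       3.682
  solve Keq expr → x = -1.6927e-05; check Q = 6.0940e-06

[E]_eq = 0.07417 M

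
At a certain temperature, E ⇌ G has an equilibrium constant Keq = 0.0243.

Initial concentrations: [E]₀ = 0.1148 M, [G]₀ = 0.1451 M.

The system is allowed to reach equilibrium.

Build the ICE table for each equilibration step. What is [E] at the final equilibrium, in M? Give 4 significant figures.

[E]_eq = 0.2537 M

Q₀ = 1.264 vs Keq = 0.0243 ⇒ Q>K, reverse
Step 1:
                   E          G
  I           0.1148     0.1451
  C           0.1389    -0.1389
  E           0.2537   0.006166
  solve Keq expr → x = -0.1389; check Q = 0.0243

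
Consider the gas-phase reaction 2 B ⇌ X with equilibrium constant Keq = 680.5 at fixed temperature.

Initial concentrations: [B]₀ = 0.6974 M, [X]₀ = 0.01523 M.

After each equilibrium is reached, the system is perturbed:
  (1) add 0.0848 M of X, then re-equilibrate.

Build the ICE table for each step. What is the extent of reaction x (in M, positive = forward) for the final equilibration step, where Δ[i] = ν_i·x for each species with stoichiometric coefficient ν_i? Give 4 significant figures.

x = -0.001277 M

Q₀ = 0.03131 vs Keq = 680.5 ⇒ Q<K, forward
Step 1:
                   B          X
  init        0.6974    0.01523
  Δ          -0.6746     0.3373
  eq         0.02276     0.3525
  solve Keq expr → x = 0.3373; check Q = 680.5
Then add 0.0848 M of X.
Step 2:
                   B          X
  init       0.02276     0.4373
  Δ         0.002553  -0.001277
  eq         0.02531     0.4361
  solve Keq expr → x = -0.001277; check Q = 680.5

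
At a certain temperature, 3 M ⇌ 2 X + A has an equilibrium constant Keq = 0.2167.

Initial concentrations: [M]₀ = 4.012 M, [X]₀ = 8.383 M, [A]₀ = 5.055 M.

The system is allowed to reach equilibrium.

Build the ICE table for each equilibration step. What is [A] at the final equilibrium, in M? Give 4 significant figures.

[A]_eq = 3.68 M

Q₀ = 5.501 vs Keq = 0.2167 ⇒ Q>K, reverse
Step 1:
                  M         X         A
  init        4.012     8.383     5.055
  Δ           4.125     -2.75    -1.375
  eq          8.137     5.633      3.68
  solve Keq expr → x = -1.375; check Q = 0.2167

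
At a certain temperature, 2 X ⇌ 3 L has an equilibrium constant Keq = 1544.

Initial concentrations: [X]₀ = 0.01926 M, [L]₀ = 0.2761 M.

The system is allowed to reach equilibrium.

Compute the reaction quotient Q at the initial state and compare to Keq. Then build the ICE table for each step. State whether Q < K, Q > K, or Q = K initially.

Q₀ = 56.74; Q < K (proceeds forward)

Q₀ = 56.74 vs Keq = 1544 ⇒ Q<K, forward
Step 1:
                    X           L
  init        0.01926      0.2761
  Δ           -0.0151     0.02266
  eq         0.004156      0.2988
  solve Keq expr → x = 0.007552; check Q = 1544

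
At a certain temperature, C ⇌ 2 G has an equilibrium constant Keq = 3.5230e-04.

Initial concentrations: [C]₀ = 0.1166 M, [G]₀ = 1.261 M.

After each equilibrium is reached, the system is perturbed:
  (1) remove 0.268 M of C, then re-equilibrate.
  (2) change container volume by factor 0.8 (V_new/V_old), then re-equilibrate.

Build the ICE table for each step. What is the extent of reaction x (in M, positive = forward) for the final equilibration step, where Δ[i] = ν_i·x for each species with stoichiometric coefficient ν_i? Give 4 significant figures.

x = -8.4628e-04 M

Q₀ = 13.64 vs Keq = 3.5230e-04 ⇒ Q>K, reverse
Step 1:
                   C          G
  I           0.1166      1.261
  C           0.6224     -1.245
  E            0.739    0.01614
  solve Keq expr → x = -0.6224; check Q = 3.5230e-04
Then remove 0.268 M of C.
Step 2:
                   C          G
  I            0.471    0.01614
  C         0.001616  -0.003232
  E           0.4726     0.0129
  solve Keq expr → x = -0.001616; check Q = 3.5230e-04
Then change container volume by factor 0.8 (V_new/V_old).
Step 3:
                   C          G
  I           0.5908    0.01613
  C       8.4628e-04  -0.001693
  E           0.5917    0.01444
  solve Keq expr → x = -8.4628e-04; check Q = 3.5230e-04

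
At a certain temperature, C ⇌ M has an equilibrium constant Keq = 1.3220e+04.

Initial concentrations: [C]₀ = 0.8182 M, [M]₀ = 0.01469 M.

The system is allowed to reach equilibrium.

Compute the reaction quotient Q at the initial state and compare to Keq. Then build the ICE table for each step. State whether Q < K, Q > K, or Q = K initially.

Q₀ = 0.01795; Q < K (proceeds forward)

Q₀ = 0.01795 vs Keq = 1.3220e+04 ⇒ Q<K, forward
Step 1:
                    C           M
  I            0.8182     0.01469
  C           -0.8181      0.8181
  E        6.2998e-05      0.8328
  solve Keq expr → x = 0.8181; check Q = 1.3220e+04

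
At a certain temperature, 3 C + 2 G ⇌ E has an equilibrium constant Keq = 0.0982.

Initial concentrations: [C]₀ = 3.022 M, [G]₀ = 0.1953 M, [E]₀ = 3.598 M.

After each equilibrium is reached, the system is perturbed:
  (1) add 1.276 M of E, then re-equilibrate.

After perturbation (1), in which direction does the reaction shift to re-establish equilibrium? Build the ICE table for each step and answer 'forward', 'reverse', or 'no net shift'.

Direction: reverse

Q₀ = 3.418 vs Keq = 0.0982 ⇒ Q>K, reverse
Step 1:
                    C           G           E
  init          3.022      0.1953       3.598
  Δ            0.8506       0.567     -0.2835
  eq            3.873      0.7623       3.314
  solve Keq expr → x = -0.2835; check Q = 0.0982
Then add 1.276 M of E.
Step 2:
                    C           G           E
  init          3.873      0.7623        4.59
  Δ            0.1308     0.08717    -0.04358
  eq            4.003      0.8495       4.547
  solve Keq expr → x = -0.04358; check Q = 0.0982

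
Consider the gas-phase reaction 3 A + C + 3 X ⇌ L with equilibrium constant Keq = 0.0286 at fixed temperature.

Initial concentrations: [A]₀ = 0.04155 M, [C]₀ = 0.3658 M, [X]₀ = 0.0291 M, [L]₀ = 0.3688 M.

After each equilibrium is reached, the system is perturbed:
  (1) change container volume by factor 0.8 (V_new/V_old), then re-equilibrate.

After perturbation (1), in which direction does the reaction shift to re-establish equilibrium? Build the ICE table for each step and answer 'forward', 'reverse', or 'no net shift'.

Direction: forward

Q₀ = 5.7037e+08 vs Keq = 0.0286 ⇒ Q>K, reverse
Step 1:
                   A          C          X          L
  I          0.04155     0.3658     0.0291     0.3688
  C            1.022     0.3406      1.022    -0.3406
  E            1.063     0.7064      1.051    0.02819
  solve Keq expr → x = -0.3406; check Q = 0.0286
Then change container volume by factor 0.8 (V_new/V_old).
Step 2:
                   A          C          X          L
  I            1.329      0.883      1.314    0.03524
  C          -0.1162   -0.03874    -0.1162    0.03874
  E            1.213     0.8443      1.197    0.07399
  solve Keq expr → x = 0.03874; check Q = 0.0286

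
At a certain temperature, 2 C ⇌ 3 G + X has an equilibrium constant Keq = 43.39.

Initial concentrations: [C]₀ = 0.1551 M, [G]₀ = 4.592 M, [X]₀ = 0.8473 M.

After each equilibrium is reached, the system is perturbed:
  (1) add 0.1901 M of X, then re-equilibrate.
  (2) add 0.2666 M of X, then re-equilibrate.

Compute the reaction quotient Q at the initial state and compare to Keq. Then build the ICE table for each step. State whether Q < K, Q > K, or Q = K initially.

Q₀ = 3411; Q > K (proceeds reverse)

Q₀ = 3411 vs Keq = 43.39 ⇒ Q>K, reverse
Step 1:
                  C         G         X
  init       0.1551     4.592    0.8473
  Δ          0.6226   -0.9338   -0.3113
  eq         0.7777     3.658     0.536
  solve Keq expr → x = -0.3113; check Q = 43.39
Then add 0.1901 M of X.
Step 2:
                  C         G         X
  init       0.7777     3.658    0.7261
  Δ         0.06871   -0.1031  -0.03436
  eq         0.8464     3.555    0.6918
  solve Keq expr → x = -0.03436; check Q = 43.39
Then add 0.2666 M of X.
Step 3:
                  C         G         X
  init       0.8464     3.555    0.9584
  Δ         0.07993   -0.1199  -0.03996
  eq         0.9263     3.435    0.9184
  solve Keq expr → x = -0.03996; check Q = 43.39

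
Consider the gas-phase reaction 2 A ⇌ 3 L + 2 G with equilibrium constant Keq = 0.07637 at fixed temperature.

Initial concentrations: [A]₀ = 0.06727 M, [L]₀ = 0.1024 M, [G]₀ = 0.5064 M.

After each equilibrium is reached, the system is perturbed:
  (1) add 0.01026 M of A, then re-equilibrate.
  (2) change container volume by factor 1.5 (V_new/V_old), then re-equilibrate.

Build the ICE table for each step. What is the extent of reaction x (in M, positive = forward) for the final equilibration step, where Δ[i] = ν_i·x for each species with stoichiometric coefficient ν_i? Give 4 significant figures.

Q₀ = 0.06085 vs Keq = 0.07637 ⇒ Q<K, forward
Step 1:
                   A          L          G
  init       0.06727     0.1024     0.5064
  Δ        -0.002937   0.004405   0.002937
  eq         0.06433     0.1068     0.5093
  solve Keq expr → x = 0.001468; check Q = 0.07637
Then add 0.01026 M of A.
Step 2:
                   A          L          G
  init       0.07459     0.1068     0.5093
  Δ        -0.004085   0.006127   0.004085
  eq         0.07051     0.1129     0.5134
  solve Keq expr → x = 0.002042; check Q = 0.07637
Then change container volume by factor 1.5 (V_new/V_old).
Step 3:
                   A          L          G
  init       0.04701    0.07529     0.3423
  Δ         -0.01123    0.01685    0.01123
  eq         0.03577    0.09213     0.3535
  solve Keq expr → x = 0.005615; check Q = 0.07637

x = 0.005615 M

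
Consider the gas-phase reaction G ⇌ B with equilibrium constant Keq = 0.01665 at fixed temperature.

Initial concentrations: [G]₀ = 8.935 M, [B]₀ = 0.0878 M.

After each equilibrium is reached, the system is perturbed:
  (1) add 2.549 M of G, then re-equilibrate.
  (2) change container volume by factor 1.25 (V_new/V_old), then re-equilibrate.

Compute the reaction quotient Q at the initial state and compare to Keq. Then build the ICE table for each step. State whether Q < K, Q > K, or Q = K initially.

Q₀ = 0.009827 vs Keq = 0.01665 ⇒ Q<K, forward
Step 1:
                   G          B
  I            8.935     0.0878
  C         -0.05997    0.05997
  E            8.875     0.1478
  solve Keq expr → x = 0.05997; check Q = 0.01665
Then add 2.549 M of G.
Step 2:
                   G          B
  I            11.42     0.1478
  C         -0.04175    0.04175
  E            11.38     0.1895
  solve Keq expr → x = 0.04175; check Q = 0.01665
Then change container volume by factor 1.25 (V_new/V_old).
Step 3:
                   G          B
  I            9.106     0.1516
  C                0          0
  E            9.106     0.1516
  solve Keq expr → x = 0; check Q = 0.01665

Q₀ = 0.009827; Q < K (proceeds forward)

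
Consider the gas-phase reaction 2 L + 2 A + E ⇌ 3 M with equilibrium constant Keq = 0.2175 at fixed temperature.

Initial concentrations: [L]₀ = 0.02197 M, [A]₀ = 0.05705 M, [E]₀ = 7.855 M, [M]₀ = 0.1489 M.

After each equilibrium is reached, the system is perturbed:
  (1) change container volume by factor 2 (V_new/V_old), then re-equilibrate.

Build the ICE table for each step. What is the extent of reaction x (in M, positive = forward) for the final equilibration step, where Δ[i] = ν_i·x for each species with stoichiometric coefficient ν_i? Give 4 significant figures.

x = -0.002598 M

Q₀ = 267.5 vs Keq = 0.2175 ⇒ Q>K, reverse
Step 1:
                    L           A           E           M
  I           0.02197     0.05705       7.855      0.1489
  C           0.06216     0.06216     0.03108    -0.09323
  E           0.08413      0.1192       7.886     0.05567
  solve Keq expr → x = -0.03108; check Q = 0.2175
Then change container volume by factor 2 (V_new/V_old).
Step 2:
                    L           A           E           M
  I           0.04206      0.0596       3.943     0.02783
  C          0.005196    0.005196    0.002598   -0.007793
  E           0.04726      0.0648       3.946     0.02004
  solve Keq expr → x = -0.002598; check Q = 0.2175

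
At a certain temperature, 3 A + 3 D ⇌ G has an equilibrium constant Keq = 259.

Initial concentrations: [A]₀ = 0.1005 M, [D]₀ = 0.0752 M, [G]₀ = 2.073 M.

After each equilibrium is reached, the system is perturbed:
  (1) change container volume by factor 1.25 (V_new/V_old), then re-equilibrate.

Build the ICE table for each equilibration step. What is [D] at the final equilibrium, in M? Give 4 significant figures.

Q₀ = 4.8023e+06 vs Keq = 259 ⇒ Q>K, reverse
Step 1:
                  A         D         G
  Initial    0.1005    0.0752     2.073
  Change     0.3552    0.3552   -0.1184
  Equil      0.4557    0.4304     1.955
  solve Keq expr → x = -0.1184; check Q = 259
Then change container volume by factor 1.25 (V_new/V_old).
Step 2:
                  A         D         G
  Initial    0.3646    0.3443     1.564
  Change     0.0713    0.0713  -0.02377
  Equil      0.4359    0.4156      1.54
  solve Keq expr → x = -0.02377; check Q = 259

[D]_eq = 0.4156 M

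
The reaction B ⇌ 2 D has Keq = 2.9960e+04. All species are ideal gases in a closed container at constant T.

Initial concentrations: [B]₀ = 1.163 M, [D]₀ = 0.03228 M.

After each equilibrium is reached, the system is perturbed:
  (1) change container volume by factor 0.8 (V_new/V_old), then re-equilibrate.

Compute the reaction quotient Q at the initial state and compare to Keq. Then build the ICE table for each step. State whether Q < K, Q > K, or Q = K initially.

Q₀ = 8.9596e-04; Q < K (proceeds forward)

Q₀ = 8.9596e-04 vs Keq = 2.9960e+04 ⇒ Q<K, forward
Step 1:
                   B          D
  init         1.163    0.03228
  Δ           -1.163      2.326
  eq      1.8557e-04      2.358
  solve Keq expr → x = 1.163; check Q = 2.9960e+04
Then change container volume by factor 0.8 (V_new/V_old).
Step 2:
                   B          D
  init    2.3196e-04      2.947
  Δ       5.7968e-05 -1.1594e-04
  eq      2.8993e-04      2.947
  solve Keq expr → x = -5.7968e-05; check Q = 2.9960e+04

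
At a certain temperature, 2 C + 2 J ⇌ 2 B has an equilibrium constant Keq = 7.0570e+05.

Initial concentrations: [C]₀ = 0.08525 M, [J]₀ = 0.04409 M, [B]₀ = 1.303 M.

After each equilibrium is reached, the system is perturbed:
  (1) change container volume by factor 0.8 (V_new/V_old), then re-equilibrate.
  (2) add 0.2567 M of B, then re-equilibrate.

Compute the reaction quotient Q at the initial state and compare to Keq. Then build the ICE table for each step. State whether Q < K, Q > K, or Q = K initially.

Q₀ = 1.2018e+05; Q < K (proceeds forward)

Q₀ = 1.2018e+05 vs Keq = 7.0570e+05 ⇒ Q<K, forward
Step 1:
                   C          J          B
  Initial    0.08525    0.04409      1.303
  Change    -0.01997   -0.01997    0.01997
  Equil      0.06528    0.02412      1.323
  solve Keq expr → x = 0.009983; check Q = 7.0570e+05
Then change container volume by factor 0.8 (V_new/V_old).
Step 2:
                   C          J          B
  Initial     0.0816    0.03015      1.654
  Change    -0.00454   -0.00454    0.00454
  Equil      0.07706    0.02561      1.658
  solve Keq expr → x = 0.00227; check Q = 7.0570e+05
Then add 0.2567 M of B.
Step 3:
                   C          J          B
  Initial    0.07706    0.02561      1.915
  Change    0.002863   0.002863  -0.002863
  Equil      0.07993    0.02848      1.912
  solve Keq expr → x = -0.001431; check Q = 7.0570e+05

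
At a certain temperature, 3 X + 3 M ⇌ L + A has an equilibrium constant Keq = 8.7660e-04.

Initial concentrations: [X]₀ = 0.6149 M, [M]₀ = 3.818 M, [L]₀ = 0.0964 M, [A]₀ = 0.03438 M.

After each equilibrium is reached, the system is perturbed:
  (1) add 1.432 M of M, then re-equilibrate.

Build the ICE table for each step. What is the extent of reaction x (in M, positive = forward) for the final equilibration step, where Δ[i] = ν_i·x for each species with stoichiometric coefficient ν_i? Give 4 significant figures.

Q₀ = 2.5613e-04 vs Keq = 8.7660e-04 ⇒ Q<K, forward
Step 1:
                   X          M          L          A
  init        0.6149      3.818     0.0964    0.03438
  Δ         -0.07524   -0.07524    0.02508    0.02508
  eq          0.5397      3.743     0.1215    0.05946
  solve Keq expr → x = 0.02508; check Q = 8.7660e-04
Then add 1.432 M of M.
Step 2:
                   X          M          L          A
  init        0.5397      5.175     0.1215    0.05946
  Δ         -0.07057   -0.07057    0.02352    0.02352
  eq          0.4691      5.104      0.145    0.08298
  solve Keq expr → x = 0.02352; check Q = 8.7660e-04

x = 0.02352 M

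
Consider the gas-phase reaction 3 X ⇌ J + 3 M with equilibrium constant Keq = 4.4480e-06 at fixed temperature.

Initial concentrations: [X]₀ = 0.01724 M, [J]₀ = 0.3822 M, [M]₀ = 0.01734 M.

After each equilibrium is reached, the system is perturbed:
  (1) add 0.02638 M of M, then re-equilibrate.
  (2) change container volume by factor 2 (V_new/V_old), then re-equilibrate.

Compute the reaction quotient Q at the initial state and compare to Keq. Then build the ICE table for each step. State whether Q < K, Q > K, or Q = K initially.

Q₀ = 0.3889; Q > K (proceeds reverse)

Q₀ = 0.3889 vs Keq = 4.4480e-06 ⇒ Q>K, reverse
Step 1:
                  X         J         M
  Initial   0.01724    0.3822   0.01734
  Change    0.01657 -0.005523  -0.01657
  Equil     0.03381    0.3767 7.6992e-04
  solve Keq expr → x = -0.005523; check Q = 4.4480e-06
Then add 0.02638 M of M.
Step 2:
                  X         J         M
  Initial   0.03381    0.3767   0.02715
  Change    0.02578 -0.008594  -0.02578
  Equil     0.05959    0.3681  0.001368
  solve Keq expr → x = -0.008594; check Q = 4.4480e-06
Then change container volume by factor 2 (V_new/V_old).
Step 3:
                  X         J         M
  Initial    0.0298     0.184 6.8376e-04
  Change  -1.7264e-04 5.7547e-05 1.7264e-04
  Equil     0.02962    0.1841 8.5640e-04
  solve Keq expr → x = 5.7547e-05; check Q = 4.4480e-06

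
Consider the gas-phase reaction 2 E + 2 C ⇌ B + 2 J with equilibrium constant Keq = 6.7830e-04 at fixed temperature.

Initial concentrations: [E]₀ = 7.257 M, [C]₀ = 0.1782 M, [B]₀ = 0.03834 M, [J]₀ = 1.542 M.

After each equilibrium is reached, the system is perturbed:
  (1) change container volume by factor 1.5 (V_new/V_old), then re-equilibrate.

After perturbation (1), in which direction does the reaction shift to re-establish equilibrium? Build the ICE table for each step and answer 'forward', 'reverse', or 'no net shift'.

Direction: reverse

Q₀ = 0.05451 vs Keq = 6.7830e-04 ⇒ Q>K, reverse
Step 1:
                    E           C           B           J
  I             7.257      0.1782     0.03834       1.542
  C           0.07452     0.07452    -0.03726    -0.07452
  E             7.332      0.2527    0.001081       1.467
  solve Keq expr → x = -0.03726; check Q = 6.7830e-04
Then change container volume by factor 1.5 (V_new/V_old).
Step 2:
                    E           C           B           J
  I             4.888      0.1685  7.2085e-04      0.9783
  C        4.7402e-04  4.7402e-04 -2.3701e-04 -4.7402e-04
  E             4.888       0.169  4.8383e-04      0.9778
  solve Keq expr → x = -2.3701e-04; check Q = 6.7830e-04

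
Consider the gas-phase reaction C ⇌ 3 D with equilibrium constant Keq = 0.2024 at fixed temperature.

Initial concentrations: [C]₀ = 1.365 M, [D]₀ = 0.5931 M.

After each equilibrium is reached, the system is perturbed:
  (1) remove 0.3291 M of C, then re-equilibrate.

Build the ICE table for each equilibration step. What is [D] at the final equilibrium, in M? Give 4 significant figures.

[D]_eq = 0.594 M

Q₀ = 0.1528 vs Keq = 0.2024 ⇒ Q<K, forward
Step 1:
                  C         D
  init        1.365    0.5931
  Δ        -0.01842   0.05526
  eq          1.347    0.6484
  solve Keq expr → x = 0.01842; check Q = 0.2024
Then remove 0.3291 M of C.
Step 2:
                  C         D
  init        1.017    0.6484
  Δ         0.01811  -0.05434
  eq          1.036     0.594
  solve Keq expr → x = -0.01811; check Q = 0.2024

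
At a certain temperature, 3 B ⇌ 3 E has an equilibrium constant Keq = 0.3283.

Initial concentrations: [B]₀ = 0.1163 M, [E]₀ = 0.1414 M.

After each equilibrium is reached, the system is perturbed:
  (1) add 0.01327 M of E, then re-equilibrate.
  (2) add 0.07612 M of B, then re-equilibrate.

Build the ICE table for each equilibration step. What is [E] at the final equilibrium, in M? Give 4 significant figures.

[E]_eq = 0.1417 M

Q₀ = 1.797 vs Keq = 0.3283 ⇒ Q>K, reverse
Step 1:
                   B          E
  I           0.1163     0.1414
  C           0.0362    -0.0362
  E           0.1525     0.1052
  solve Keq expr → x = -0.01207; check Q = 0.3283
Then add 0.01327 M of E.
Step 2:
                   B          E
  I           0.1525     0.1185
  C         0.007853  -0.007853
  E           0.1604     0.1106
  solve Keq expr → x = -0.002618; check Q = 0.3283
Then add 0.07612 M of B.
Step 3:
                   B          E
  I           0.2365     0.1106
  C         -0.03107    0.03107
  E           0.2054     0.1417
  solve Keq expr → x = 0.01036; check Q = 0.3283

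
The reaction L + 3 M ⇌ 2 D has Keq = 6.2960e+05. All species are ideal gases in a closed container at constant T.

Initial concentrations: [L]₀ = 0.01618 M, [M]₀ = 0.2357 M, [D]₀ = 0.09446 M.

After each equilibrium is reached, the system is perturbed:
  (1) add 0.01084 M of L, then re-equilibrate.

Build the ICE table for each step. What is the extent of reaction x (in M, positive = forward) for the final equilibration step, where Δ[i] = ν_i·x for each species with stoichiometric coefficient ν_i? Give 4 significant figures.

x = 0.01083 M

Q₀ = 42.12 vs Keq = 6.2960e+05 ⇒ Q<K, forward
Step 1:
                   L          M          D
  I          0.01618     0.2357    0.09446
  C         -0.01618   -0.04853    0.03235
  E       3.8953e-06     0.1872     0.1268
  solve Keq expr → x = 0.01618; check Q = 6.2960e+05
Then add 0.01084 M of L.
Step 2:
                   L          M          D
  I          0.01084     0.1872     0.1268
  C         -0.01083    -0.0325    0.02167
  E       9.4640e-06     0.1547     0.1485
  solve Keq expr → x = 0.01083; check Q = 6.2960e+05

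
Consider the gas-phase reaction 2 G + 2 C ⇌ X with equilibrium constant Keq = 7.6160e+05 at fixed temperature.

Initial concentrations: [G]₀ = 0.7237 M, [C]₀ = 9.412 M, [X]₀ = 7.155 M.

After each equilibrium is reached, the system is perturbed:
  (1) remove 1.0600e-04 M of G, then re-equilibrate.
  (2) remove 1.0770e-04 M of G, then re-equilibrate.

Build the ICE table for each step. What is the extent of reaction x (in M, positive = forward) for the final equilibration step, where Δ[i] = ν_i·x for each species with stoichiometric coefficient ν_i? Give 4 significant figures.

Q₀ = 0.1542 vs Keq = 7.6160e+05 ⇒ Q<K, forward
Step 1:
                  G         C         X
  I          0.7237     9.412     7.155
  C         -0.7233   -0.7233    0.3617
  E       3.6157e-04     8.689     7.517
  solve Keq expr → x = 0.3617; check Q = 7.6160e+05
Then remove 1.0600e-04 M of G.
Step 2:
                  G         C         X
  I       2.5557e-04     8.689     7.517
  C       1.0599e-04 1.0599e-04 -5.2997e-05
  E       3.6157e-04     8.689     7.517
  solve Keq expr → x = -5.2997e-05; check Q = 7.6160e+05
Then remove 1.0770e-04 M of G.
Step 3:
                  G         C         X
  I       2.5387e-04     8.689     7.517
  C       1.0769e-04 1.0769e-04 -5.3847e-05
  E       3.6156e-04     8.689     7.517
  solve Keq expr → x = -5.3847e-05; check Q = 7.6160e+05

x = -5.3847e-05 M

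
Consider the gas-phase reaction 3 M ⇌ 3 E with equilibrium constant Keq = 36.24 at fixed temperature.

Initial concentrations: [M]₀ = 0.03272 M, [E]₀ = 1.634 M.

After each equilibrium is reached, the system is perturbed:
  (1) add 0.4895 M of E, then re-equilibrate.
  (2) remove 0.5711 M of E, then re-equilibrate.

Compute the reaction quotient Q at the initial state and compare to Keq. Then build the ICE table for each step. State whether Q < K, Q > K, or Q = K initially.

Q₀ = 1.2454e+05; Q > K (proceeds reverse)

Q₀ = 1.2454e+05 vs Keq = 36.24 ⇒ Q>K, reverse
Step 1:
                  M         E
  init      0.03272     1.634
  Δ          0.3541   -0.3541
  eq         0.3868      1.28
  solve Keq expr → x = -0.118; check Q = 36.24
Then add 0.4895 M of E.
Step 2:
                  M         E
  init       0.3868     1.769
  Δ          0.1136   -0.1136
  eq         0.5004     1.656
  solve Keq expr → x = -0.03786; check Q = 36.24
Then remove 0.5711 M of E.
Step 3:
                  M         E
  init       0.5004     1.085
  Δ         -0.1325    0.1325
  eq         0.3678     1.217
  solve Keq expr → x = 0.04418; check Q = 36.24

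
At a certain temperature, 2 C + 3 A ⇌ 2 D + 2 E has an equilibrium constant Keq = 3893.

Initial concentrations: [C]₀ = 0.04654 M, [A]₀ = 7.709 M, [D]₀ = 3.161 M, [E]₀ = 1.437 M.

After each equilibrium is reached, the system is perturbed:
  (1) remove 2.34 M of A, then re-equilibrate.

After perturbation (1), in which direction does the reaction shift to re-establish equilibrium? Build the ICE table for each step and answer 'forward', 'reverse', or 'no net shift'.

Direction: reverse

Q₀ = 20.79 vs Keq = 3893 ⇒ Q<K, forward
Step 1:
                    C           A           D           E
  Initial     0.04654       7.709       3.161       1.437
  Change     -0.04294    -0.06442     0.04294     0.04294
  Equil      0.003595       7.645       3.204        1.48
  solve Keq expr → x = 0.02147; check Q = 3893
Then remove 2.34 M of A.
Step 2:
                    C           A           D           E
  Initial    0.003595       5.305       3.204        1.48
  Change     0.002602    0.003903   -0.002602   -0.002602
  Equil      0.006197       5.308       3.201       1.477
  solve Keq expr → x = -0.001301; check Q = 3893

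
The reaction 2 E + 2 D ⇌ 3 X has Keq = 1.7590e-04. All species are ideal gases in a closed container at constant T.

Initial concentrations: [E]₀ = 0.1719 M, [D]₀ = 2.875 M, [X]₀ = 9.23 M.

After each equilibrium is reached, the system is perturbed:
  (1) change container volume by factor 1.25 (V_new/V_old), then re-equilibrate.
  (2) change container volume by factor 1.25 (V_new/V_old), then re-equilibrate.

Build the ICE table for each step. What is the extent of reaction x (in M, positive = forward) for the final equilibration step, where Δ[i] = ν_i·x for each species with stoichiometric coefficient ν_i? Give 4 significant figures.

Q₀ = 3219 vs Keq = 1.7590e-04 ⇒ Q>K, reverse
Step 1:
                  E         D         X
  init       0.1719     2.875      9.23
  Δ           5.649     5.649    -8.473
  eq          5.821     8.524    0.7566
  solve Keq expr → x = -2.824; check Q = 1.7590e-04
Then change container volume by factor 1.25 (V_new/V_old).
Step 2:
                  E         D         X
  init        4.657     6.819    0.6052
  Δ         0.02653   0.02653  -0.03979
  eq          4.683     6.846    0.5655
  solve Keq expr → x = -0.01326; check Q = 1.7590e-04
Then change container volume by factor 1.25 (V_new/V_old).
Step 3:
                  E         D         X
  init        3.747     5.477    0.4524
  Δ         0.01994   0.01994  -0.02991
  eq          3.767     5.497    0.4224
  solve Keq expr → x = -0.009972; check Q = 1.7590e-04

x = -0.009972 M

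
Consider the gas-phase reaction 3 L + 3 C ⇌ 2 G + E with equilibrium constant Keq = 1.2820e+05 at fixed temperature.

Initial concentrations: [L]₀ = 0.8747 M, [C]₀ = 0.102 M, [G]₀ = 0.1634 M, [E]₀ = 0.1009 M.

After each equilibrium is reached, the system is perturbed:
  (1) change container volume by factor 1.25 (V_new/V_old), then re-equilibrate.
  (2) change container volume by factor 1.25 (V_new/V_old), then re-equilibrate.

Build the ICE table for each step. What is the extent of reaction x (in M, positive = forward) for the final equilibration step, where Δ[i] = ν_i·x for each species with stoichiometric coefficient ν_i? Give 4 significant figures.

Q₀ = 3.793 vs Keq = 1.2820e+05 ⇒ Q<K, forward
Step 1:
                  L         C         G         E
  I          0.8747     0.102    0.1634    0.1009
  C        -0.09714  -0.09714   0.06476   0.03238
  E          0.7776  0.004865    0.2282    0.1333
  solve Keq expr → x = 0.03238; check Q = 1.2820e+05
Then change container volume by factor 1.25 (V_new/V_old).
Step 2:
                  L         C         G         E
  I          0.6221  0.003892    0.1825    0.1066
  C       9.4946e-04 9.4946e-04 -6.3298e-04 -3.1649e-04
  E           0.623  0.004841    0.1819    0.1063
  solve Keq expr → x = -3.1649e-04; check Q = 1.2820e+05
Then change container volume by factor 1.25 (V_new/V_old).
Step 3:
                  L         C         G         E
  I          0.4984  0.003873    0.1455   0.08505
  C       9.3932e-04 9.3932e-04 -6.2621e-04 -3.1311e-04
  E          0.4993  0.004812    0.1449   0.08473
  solve Keq expr → x = -3.1311e-04; check Q = 1.2820e+05

x = -3.1311e-04 M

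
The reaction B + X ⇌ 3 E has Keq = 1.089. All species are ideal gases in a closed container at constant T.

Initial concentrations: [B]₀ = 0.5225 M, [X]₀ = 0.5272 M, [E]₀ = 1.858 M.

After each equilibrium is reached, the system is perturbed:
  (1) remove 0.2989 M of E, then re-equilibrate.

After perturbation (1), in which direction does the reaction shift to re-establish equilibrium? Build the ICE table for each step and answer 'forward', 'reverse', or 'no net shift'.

Direction: forward

Q₀ = 23.28 vs Keq = 1.089 ⇒ Q>K, reverse
Step 1:
                    B           X           E
  I            0.5225      0.5272       1.858
  C            0.3142      0.3142     -0.9427
  E            0.8367      0.8414      0.9153
  solve Keq expr → x = -0.3142; check Q = 1.089
Then remove 0.2989 M of E.
Step 2:
                    B           X           E
  I            0.8367      0.8414      0.6164
  C          -0.07994    -0.07994      0.2398
  E            0.7568      0.7615      0.8562
  solve Keq expr → x = 0.07994; check Q = 1.089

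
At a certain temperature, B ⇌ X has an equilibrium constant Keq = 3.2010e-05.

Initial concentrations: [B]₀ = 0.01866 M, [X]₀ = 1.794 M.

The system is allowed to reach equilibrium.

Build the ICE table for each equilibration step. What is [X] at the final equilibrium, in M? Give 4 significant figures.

Q₀ = 96.14 vs Keq = 3.2010e-05 ⇒ Q>K, reverse
Step 1:
                    B           X
  init        0.01866       1.794
  Δ             1.794      -1.794
  eq            1.813  5.8021e-05
  solve Keq expr → x = -1.794; check Q = 3.2010e-05

[X]_eq = 5.8021e-05 M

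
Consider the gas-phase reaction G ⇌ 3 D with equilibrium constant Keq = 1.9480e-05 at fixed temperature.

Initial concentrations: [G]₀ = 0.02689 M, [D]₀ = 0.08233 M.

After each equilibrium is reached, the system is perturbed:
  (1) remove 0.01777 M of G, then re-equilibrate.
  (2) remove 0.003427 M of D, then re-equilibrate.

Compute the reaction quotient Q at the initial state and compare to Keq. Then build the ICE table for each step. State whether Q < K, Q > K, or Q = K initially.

Q₀ = 0.02075 vs Keq = 1.9480e-05 ⇒ Q>K, reverse
Step 1:
                   G          D
  I          0.02689    0.08233
  C          0.02412   -0.07235
  E          0.05101   0.009979
  solve Keq expr → x = -0.02412; check Q = 1.9480e-05
Then remove 0.01777 M of G.
Step 2:
                   G          D
  I          0.03324   0.009979
  C       4.3014e-04   -0.00129
  E          0.03367   0.008688
  solve Keq expr → x = -4.3014e-04; check Q = 1.9480e-05
Then remove 0.003427 M of D.
Step 3:
                   G          D
  I          0.03367   0.005261
  C         -0.00111    0.00333
  E          0.03256   0.008592
  solve Keq expr → x = 0.00111; check Q = 1.9480e-05

Q₀ = 0.02075; Q > K (proceeds reverse)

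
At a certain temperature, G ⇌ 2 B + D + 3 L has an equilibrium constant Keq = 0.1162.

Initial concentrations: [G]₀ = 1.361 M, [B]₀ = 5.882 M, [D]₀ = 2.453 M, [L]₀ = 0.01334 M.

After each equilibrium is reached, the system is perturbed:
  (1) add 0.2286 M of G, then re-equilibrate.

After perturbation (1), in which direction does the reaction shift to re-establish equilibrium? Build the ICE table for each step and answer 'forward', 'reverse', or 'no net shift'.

Q₀ = 1.4803e-04 vs Keq = 0.1162 ⇒ Q<K, forward
Step 1:
                    G           B           D           L
  Initial       1.361       5.882       2.453     0.01334
  Change     -0.03569     0.07138     0.03569      0.1071
  Equil         1.325       5.953       2.489      0.1204
  solve Keq expr → x = 0.03569; check Q = 0.1162
Then add 0.2286 M of G.
Step 2:
                    G           B           D           L
  Initial       1.554       5.953       2.489      0.1204
  Change    -0.002135     0.00427    0.002135    0.006404
  Equil         1.552       5.958       2.491      0.1268
  solve Keq expr → x = 0.002135; check Q = 0.1162

Direction: forward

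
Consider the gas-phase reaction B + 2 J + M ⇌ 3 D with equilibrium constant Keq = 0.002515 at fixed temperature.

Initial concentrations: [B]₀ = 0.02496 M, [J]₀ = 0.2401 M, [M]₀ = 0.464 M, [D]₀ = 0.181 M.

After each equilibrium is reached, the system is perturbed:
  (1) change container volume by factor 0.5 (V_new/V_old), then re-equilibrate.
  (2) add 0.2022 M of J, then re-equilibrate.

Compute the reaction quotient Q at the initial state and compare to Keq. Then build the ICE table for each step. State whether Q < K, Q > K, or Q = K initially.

Q₀ = 8.882; Q > K (proceeds reverse)

Q₀ = 8.882 vs Keq = 0.002515 ⇒ Q>K, reverse
Step 1:
                    B           J           M           D
  Initial     0.02496      0.2401       0.464       0.181
  Change      0.05269      0.1054     0.05269     -0.1581
  Equil       0.07765      0.3455      0.5167     0.02292
  solve Keq expr → x = -0.05269; check Q = 0.002515
Then change container volume by factor 0.5 (V_new/V_old).
Step 2:
                    B           J           M           D
  Initial      0.1553       0.691       1.033     0.04584
  Change    -0.003662   -0.007324   -0.003662     0.01099
  Equil        0.1516      0.6836        1.03     0.05683
  solve Keq expr → x = 0.003662; check Q = 0.002515
Then add 0.2022 M of J.
Step 3:
                    B           J           M           D
  Initial      0.1516      0.8858        1.03     0.05683
  Change    -0.003275   -0.006549   -0.003275    0.009824
  Equil        0.1484      0.8793       1.026     0.06665
  solve Keq expr → x = 0.003275; check Q = 0.002515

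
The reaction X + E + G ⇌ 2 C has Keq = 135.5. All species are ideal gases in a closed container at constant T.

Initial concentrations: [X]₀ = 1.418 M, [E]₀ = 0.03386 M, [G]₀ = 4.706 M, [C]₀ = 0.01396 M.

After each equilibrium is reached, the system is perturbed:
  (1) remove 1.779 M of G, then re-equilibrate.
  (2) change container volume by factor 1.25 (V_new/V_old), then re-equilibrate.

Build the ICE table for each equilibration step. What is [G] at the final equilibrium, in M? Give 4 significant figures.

Q₀ = 8.6249e-04 vs Keq = 135.5 ⇒ Q<K, forward
Step 1:
                   X          E          G          C
  init         1.418    0.03386      4.706    0.01396
  Δ         -0.03385   -0.03385   -0.03385     0.0677
  eq           1.384 7.6108e-06      4.672    0.08166
  solve Keq expr → x = 0.03385; check Q = 135.5
Then remove 1.779 M of G.
Step 2:
                   X          E          G          C
  init         1.384 7.6108e-06      2.893    0.08166
  Δ       4.6770e-06 4.6770e-06 4.6770e-06 -9.3540e-06
  eq           1.384 1.2288e-05      2.893    0.08166
  solve Keq expr → x = -4.6770e-06; check Q = 135.5
Then change container volume by factor 1.25 (V_new/V_old).
Step 3:
                   X          E          G          C
  init         1.107 9.8303e-06      2.315    0.06532
  Δ       2.4557e-06 2.4557e-06 2.4557e-06 -4.9114e-06
  eq           1.107 1.2286e-05      2.315    0.06532
  solve Keq expr → x = -2.4557e-06; check Q = 135.5

[G]_eq = 2.315 M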